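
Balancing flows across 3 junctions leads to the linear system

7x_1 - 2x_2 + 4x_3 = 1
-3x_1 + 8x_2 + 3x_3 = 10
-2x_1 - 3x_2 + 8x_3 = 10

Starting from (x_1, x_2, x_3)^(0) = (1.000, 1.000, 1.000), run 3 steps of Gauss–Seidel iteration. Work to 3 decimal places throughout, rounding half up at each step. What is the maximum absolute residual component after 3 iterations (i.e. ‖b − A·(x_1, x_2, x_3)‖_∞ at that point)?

0.118

Iteration 1:
  x_1 = (1 - (-2)·1.000 - (4)·1.000) / (7) = -0.143
  x_2 = (10 - (-3)·-0.143 - (3)·1.000) / (8) = 0.821
  x_3 = (10 - (-2)·-0.143 - (-3)·0.821) / (8) = 1.522
Iteration 2:
  x_1 = (1 - (-2)·0.821 - (4)·1.522) / (7) = -0.492
  x_2 = (10 - (-3)·-0.492 - (3)·1.522) / (8) = 0.495
  x_3 = (10 - (-2)·-0.492 - (-3)·0.495) / (8) = 1.313
Iteration 3:
  x_1 = (1 - (-2)·0.495 - (4)·1.313) / (7) = -0.466
  x_2 = (10 - (-3)·-0.466 - (3)·1.313) / (8) = 0.583
  x_3 = (10 - (-2)·-0.466 - (-3)·0.583) / (8) = 1.352
Residual b − A·x = (0.020, -0.118, 0.001); ∞-norm = 0.118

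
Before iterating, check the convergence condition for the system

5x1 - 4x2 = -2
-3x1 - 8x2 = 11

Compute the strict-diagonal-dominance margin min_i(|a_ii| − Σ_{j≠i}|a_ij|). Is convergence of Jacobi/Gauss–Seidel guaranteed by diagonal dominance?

row 1: |5| − (4) = 1
row 2: |-8| − (3) = 5
minimum over rows = 1 → strictly diagonally dominant (convergence guaranteed)

1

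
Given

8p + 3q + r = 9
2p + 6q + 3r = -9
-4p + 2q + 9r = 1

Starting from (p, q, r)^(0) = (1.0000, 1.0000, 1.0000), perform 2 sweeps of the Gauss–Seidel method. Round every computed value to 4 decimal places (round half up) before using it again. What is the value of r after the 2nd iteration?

Iteration 1:
  p = (9 - (3)·1.0000 - (1)·1.0000) / (8) = 0.6250
  q = (-9 - (2)·0.6250 - (3)·1.0000) / (6) = -2.2083
  r = (1 - (-4)·0.6250 - (2)·-2.2083) / (9) = 0.8796
Iteration 2:
  p = (9 - (3)·-2.2083 - (1)·0.8796) / (8) = 1.8432
  q = (-9 - (2)·1.8432 - (3)·0.8796) / (6) = -2.5542
  r = (1 - (-4)·1.8432 - (2)·-2.5542) / (9) = 1.4979

1.4979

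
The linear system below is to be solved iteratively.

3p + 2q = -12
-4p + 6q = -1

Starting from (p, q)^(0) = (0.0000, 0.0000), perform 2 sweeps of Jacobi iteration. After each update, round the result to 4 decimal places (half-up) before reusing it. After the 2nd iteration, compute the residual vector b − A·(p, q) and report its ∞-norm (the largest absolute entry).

Iteration 1:
  p = (-12 - (2)·0.0000) / (3) = -4.0000
  q = (-1 - (-4)·0.0000) / (6) = -0.1667
Iteration 2:
  p = (-12 - (2)·-0.1667) / (3) = -3.8889
  q = (-1 - (-4)·-4.0000) / (6) = -2.8333
Residual b − A·x = (5.3333, 0.4442); ∞-norm = 5.3333

5.3333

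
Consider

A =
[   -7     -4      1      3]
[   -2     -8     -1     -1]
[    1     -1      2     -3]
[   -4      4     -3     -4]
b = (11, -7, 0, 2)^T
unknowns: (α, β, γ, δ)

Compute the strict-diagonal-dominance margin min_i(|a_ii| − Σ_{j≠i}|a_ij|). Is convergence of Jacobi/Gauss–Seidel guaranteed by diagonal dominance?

row 1: |-7| − (4+1+3) = -1
row 2: |-8| − (2+1+1) = 4
row 3: |2| − (1+1+3) = -3
row 4: |-4| − (4+4+3) = -7
minimum over rows = -7 → not strictly diagonally dominant

-7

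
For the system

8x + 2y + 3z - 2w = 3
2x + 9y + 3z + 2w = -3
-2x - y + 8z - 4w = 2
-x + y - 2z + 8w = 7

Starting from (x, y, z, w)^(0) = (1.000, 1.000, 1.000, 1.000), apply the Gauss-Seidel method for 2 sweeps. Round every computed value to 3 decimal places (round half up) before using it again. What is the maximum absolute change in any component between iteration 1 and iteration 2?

0.644

Iteration 1:
  x = (3 - (2)·1.000 - (3)·1.000 - (-2)·1.000) / (8) = 0.000
  y = (-3 - (2)·0.000 - (3)·1.000 - (2)·1.000) / (9) = -0.889
  z = (2 - (-2)·0.000 - (-1)·-0.889 - (-4)·1.000) / (8) = 0.639
  w = (7 - (-1)·0.000 - (1)·-0.889 - (-2)·0.639) / (8) = 1.146
Iteration 2:
  x = (3 - (2)·-0.889 - (3)·0.639 - (-2)·1.146) / (8) = 0.644
  y = (-3 - (2)·0.644 - (3)·0.639 - (2)·1.146) / (9) = -0.944
  z = (2 - (-2)·0.644 - (-1)·-0.944 - (-4)·1.146) / (8) = 0.866
  w = (7 - (-1)·0.644 - (1)·-0.944 - (-2)·0.866) / (8) = 1.290
Change: (0.644, -0.055, 0.227, 0.144) → max |·| = 0.644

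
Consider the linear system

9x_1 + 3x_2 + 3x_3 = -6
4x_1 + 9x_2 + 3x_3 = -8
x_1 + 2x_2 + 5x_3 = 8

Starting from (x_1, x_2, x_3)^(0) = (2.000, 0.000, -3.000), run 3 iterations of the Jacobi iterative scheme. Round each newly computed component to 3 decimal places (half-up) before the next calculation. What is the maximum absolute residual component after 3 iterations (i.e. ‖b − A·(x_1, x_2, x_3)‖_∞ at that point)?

2.346

Iteration 1:
  x_1 = (-6 - (3)·0.000 - (3)·-3.000) / (9) = 0.333
  x_2 = (-8 - (4)·2.000 - (3)·-3.000) / (9) = -0.778
  x_3 = (8 - (1)·2.000 - (2)·0.000) / (5) = 1.200
Iteration 2:
  x_1 = (-6 - (3)·-0.778 - (3)·1.200) / (9) = -0.807
  x_2 = (-8 - (4)·0.333 - (3)·1.200) / (9) = -1.437
  x_3 = (8 - (1)·0.333 - (2)·-0.778) / (5) = 1.845
Iteration 3:
  x_1 = (-6 - (3)·-1.437 - (3)·1.845) / (9) = -0.803
  x_2 = (-8 - (4)·-0.807 - (3)·1.845) / (9) = -1.145
  x_3 = (8 - (1)·-0.807 - (2)·-1.437) / (5) = 2.336
Residual b − A·x = (-2.346, -1.491, -0.587); ∞-norm = 2.346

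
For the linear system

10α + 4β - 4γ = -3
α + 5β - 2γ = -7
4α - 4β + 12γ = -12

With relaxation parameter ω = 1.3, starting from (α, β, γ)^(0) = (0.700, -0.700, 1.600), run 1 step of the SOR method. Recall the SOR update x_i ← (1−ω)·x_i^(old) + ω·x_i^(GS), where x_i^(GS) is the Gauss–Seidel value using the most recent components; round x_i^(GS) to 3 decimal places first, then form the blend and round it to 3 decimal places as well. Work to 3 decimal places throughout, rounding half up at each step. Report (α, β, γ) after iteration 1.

(0.596, -0.933, -2.443)

Iteration 1:
  α: GS value = (-3 - (4)·-0.700 - (-4)·1.600) / (10) = 0.620;  α ← (1−ω)·0.700 + ω·0.620 = 0.596
  β: GS value = (-7 - (1)·0.596 - (-2)·1.600) / (5) = -0.879;  β ← (1−ω)·-0.700 + ω·-0.879 = -0.933
  γ: GS value = (-12 - (4)·0.596 - (-4)·-0.933) / (12) = -1.510;  γ ← (1−ω)·1.600 + ω·-1.510 = -2.443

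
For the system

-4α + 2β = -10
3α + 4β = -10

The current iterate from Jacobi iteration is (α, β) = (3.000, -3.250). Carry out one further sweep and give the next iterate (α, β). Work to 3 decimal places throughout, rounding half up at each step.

(0.875, -4.750)

One sweep:
  α = (-10 - (2)·-3.250) / (-4) = 0.875
  β = (-10 - (3)·3.000) / (4) = -4.750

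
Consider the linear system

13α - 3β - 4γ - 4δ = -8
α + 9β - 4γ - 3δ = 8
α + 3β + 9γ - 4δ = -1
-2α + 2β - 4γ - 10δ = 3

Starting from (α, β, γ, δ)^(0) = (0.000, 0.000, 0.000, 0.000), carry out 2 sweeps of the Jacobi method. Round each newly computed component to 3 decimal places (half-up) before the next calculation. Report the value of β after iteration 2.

Iteration 1:
  α = (-8 - (-3)·0.000 - (-4)·0.000 - (-4)·0.000) / (13) = -0.615
  β = (8 - (1)·0.000 - (-4)·0.000 - (-3)·0.000) / (9) = 0.889
  γ = (-1 - (1)·0.000 - (3)·0.000 - (-4)·0.000) / (9) = -0.111
  δ = (3 - (-2)·0.000 - (2)·0.000 - (-4)·0.000) / (-10) = -0.300
Iteration 2:
  α = (-8 - (-3)·0.889 - (-4)·-0.111 - (-4)·-0.300) / (13) = -0.537
  β = (8 - (1)·-0.615 - (-4)·-0.111 - (-3)·-0.300) / (9) = 0.808
  γ = (-1 - (1)·-0.615 - (3)·0.889 - (-4)·-0.300) / (9) = -0.472
  δ = (3 - (-2)·-0.615 - (2)·0.889 - (-4)·-0.111) / (-10) = 0.045

0.808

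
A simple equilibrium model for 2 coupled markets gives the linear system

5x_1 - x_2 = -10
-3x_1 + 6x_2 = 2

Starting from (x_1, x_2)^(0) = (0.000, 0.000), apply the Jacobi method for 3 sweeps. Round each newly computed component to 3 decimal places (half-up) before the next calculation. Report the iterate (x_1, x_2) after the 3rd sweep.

(-2.133, -0.633)

Iteration 1:
  x_1 = (-10 - (-1)·0.000) / (5) = -2.000
  x_2 = (2 - (-3)·0.000) / (6) = 0.333
Iteration 2:
  x_1 = (-10 - (-1)·0.333) / (5) = -1.933
  x_2 = (2 - (-3)·-2.000) / (6) = -0.667
Iteration 3:
  x_1 = (-10 - (-1)·-0.667) / (5) = -2.133
  x_2 = (2 - (-3)·-1.933) / (6) = -0.633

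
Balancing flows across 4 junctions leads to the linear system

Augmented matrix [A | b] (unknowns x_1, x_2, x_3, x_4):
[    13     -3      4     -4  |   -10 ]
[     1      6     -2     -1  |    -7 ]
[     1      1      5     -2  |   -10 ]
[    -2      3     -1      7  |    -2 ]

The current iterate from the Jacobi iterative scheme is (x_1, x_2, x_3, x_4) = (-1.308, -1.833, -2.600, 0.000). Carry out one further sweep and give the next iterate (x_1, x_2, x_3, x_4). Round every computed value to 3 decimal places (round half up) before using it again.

One sweep:
  x_1 = (-10 - (-3)·-1.833 - (4)·-2.600 - (-4)·0.000) / (13) = -0.392
  x_2 = (-7 - (1)·-1.308 - (-2)·-2.600 - (-1)·0.000) / (6) = -1.815
  x_3 = (-10 - (1)·-1.308 - (1)·-1.833 - (-2)·0.000) / (5) = -1.372
  x_4 = (-2 - (-2)·-1.308 - (3)·-1.833 - (-1)·-2.600) / (7) = -0.245

(-0.392, -1.815, -1.372, -0.245)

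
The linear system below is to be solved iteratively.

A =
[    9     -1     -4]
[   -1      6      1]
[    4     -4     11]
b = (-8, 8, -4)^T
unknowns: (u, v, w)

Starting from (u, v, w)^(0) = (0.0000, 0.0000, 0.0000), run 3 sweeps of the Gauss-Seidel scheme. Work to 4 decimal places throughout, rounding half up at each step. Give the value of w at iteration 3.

Iteration 1:
  u = (-8 - (-1)·0.0000 - (-4)·0.0000) / (9) = -0.8889
  v = (8 - (-1)·-0.8889 - (1)·0.0000) / (6) = 1.1852
  w = (-4 - (4)·-0.8889 - (-4)·1.1852) / (11) = 0.3906
Iteration 2:
  u = (-8 - (-1)·1.1852 - (-4)·0.3906) / (9) = -0.5836
  v = (8 - (-1)·-0.5836 - (1)·0.3906) / (6) = 1.1710
  w = (-4 - (4)·-0.5836 - (-4)·1.1710) / (11) = 0.2744
Iteration 3:
  u = (-8 - (-1)·1.1710 - (-4)·0.2744) / (9) = -0.6368
  v = (8 - (-1)·-0.6368 - (1)·0.2744) / (6) = 1.1815
  w = (-4 - (4)·-0.6368 - (-4)·1.1815) / (11) = 0.2976

0.2976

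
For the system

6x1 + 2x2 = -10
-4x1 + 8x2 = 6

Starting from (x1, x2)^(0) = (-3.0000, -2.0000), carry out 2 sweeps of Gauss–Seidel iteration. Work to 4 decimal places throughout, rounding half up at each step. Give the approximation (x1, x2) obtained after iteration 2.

(-1.7500, -0.1250)

Iteration 1:
  x1 = (-10 - (2)·-2.0000) / (6) = -1.0000
  x2 = (6 - (-4)·-1.0000) / (8) = 0.2500
Iteration 2:
  x1 = (-10 - (2)·0.2500) / (6) = -1.7500
  x2 = (6 - (-4)·-1.7500) / (8) = -0.1250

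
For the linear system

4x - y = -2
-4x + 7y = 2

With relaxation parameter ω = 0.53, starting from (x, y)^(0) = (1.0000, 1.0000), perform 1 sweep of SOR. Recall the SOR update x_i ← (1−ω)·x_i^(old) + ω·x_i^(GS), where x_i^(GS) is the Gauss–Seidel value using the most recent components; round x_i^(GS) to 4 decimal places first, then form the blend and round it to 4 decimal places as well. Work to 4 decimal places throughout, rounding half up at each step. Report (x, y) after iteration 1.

Iteration 1:
  x: GS value = (-2 - (-1)·1.0000) / (4) = -0.2500;  x ← (1−ω)·1.0000 + ω·-0.2500 = 0.3375
  y: GS value = (2 - (-4)·0.3375) / (7) = 0.4786;  y ← (1−ω)·1.0000 + ω·0.4786 = 0.7237

(0.3375, 0.7237)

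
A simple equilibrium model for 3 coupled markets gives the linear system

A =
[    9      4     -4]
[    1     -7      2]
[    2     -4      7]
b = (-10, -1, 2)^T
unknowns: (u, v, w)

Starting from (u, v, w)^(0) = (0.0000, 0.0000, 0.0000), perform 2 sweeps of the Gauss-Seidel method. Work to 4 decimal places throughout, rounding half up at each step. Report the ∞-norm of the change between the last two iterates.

0.2711

Iteration 1:
  u = (-10 - (4)·0.0000 - (-4)·0.0000) / (9) = -1.1111
  v = (-1 - (1)·-1.1111 - (2)·0.0000) / (-7) = -0.0159
  w = (2 - (2)·-1.1111 - (-4)·-0.0159) / (7) = 0.5941
Iteration 2:
  u = (-10 - (4)·-0.0159 - (-4)·0.5941) / (9) = -0.8400
  v = (-1 - (1)·-0.8400 - (2)·0.5941) / (-7) = 0.1926
  w = (2 - (2)·-0.8400 - (-4)·0.1926) / (7) = 0.6358
Change: (0.2711, 0.2085, 0.0417) → max |·| = 0.2711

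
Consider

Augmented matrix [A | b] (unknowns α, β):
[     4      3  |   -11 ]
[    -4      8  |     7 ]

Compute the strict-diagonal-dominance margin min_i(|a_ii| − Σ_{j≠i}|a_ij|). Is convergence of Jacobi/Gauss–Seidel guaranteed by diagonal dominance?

row 1: |4| − (3) = 1
row 2: |8| − (4) = 4
minimum over rows = 1 → strictly diagonally dominant (convergence guaranteed)

1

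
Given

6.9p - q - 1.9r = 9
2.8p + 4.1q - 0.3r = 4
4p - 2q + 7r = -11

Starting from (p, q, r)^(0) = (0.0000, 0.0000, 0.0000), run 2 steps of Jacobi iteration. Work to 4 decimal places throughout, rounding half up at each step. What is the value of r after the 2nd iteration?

-2.0380

Iteration 1:
  p = (9 - (-1)·0.0000 - (-1.9)·0.0000) / (6.9) = 1.3043
  q = (4 - (2.8)·0.0000 - (-0.3)·0.0000) / (4.1) = 0.9756
  r = (-11 - (4)·0.0000 - (-2)·0.0000) / (7) = -1.5714
Iteration 2:
  p = (9 - (-1)·0.9756 - (-1.9)·-1.5714) / (6.9) = 1.0130
  q = (4 - (2.8)·1.3043 - (-0.3)·-1.5714) / (4.1) = -0.0301
  r = (-11 - (4)·1.3043 - (-2)·0.9756) / (7) = -2.0380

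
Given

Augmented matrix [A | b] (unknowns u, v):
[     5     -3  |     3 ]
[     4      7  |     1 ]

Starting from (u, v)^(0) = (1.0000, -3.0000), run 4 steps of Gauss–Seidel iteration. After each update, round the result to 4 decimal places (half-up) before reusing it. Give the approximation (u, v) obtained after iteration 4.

(0.5796, -0.1883)

Iteration 1:
  u = (3 - (-3)·-3.0000) / (5) = -1.2000
  v = (1 - (4)·-1.2000) / (7) = 0.8286
Iteration 2:
  u = (3 - (-3)·0.8286) / (5) = 1.0972
  v = (1 - (4)·1.0972) / (7) = -0.4841
Iteration 3:
  u = (3 - (-3)·-0.4841) / (5) = 0.3095
  v = (1 - (4)·0.3095) / (7) = -0.0340
Iteration 4:
  u = (3 - (-3)·-0.0340) / (5) = 0.5796
  v = (1 - (4)·0.5796) / (7) = -0.1883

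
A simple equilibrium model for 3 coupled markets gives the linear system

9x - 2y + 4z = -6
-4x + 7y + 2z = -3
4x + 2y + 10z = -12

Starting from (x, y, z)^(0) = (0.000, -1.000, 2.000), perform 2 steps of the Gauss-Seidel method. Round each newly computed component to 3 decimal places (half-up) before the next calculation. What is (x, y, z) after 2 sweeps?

Iteration 1:
  x = (-6 - (-2)·-1.000 - (4)·2.000) / (9) = -1.778
  y = (-3 - (-4)·-1.778 - (2)·2.000) / (7) = -2.016
  z = (-12 - (4)·-1.778 - (2)·-2.016) / (10) = -0.086
Iteration 2:
  x = (-6 - (-2)·-2.016 - (4)·-0.086) / (9) = -1.076
  y = (-3 - (-4)·-1.076 - (2)·-0.086) / (7) = -1.019
  z = (-12 - (4)·-1.076 - (2)·-1.019) / (10) = -0.566

(-1.076, -1.019, -0.566)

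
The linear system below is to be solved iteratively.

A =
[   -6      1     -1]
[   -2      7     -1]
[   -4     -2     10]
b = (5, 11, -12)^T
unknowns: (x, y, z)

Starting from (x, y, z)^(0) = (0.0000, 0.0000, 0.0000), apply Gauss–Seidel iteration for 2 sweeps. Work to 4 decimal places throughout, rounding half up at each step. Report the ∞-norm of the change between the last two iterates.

Iteration 1:
  x = (5 - (1)·0.0000 - (-1)·0.0000) / (-6) = -0.8333
  y = (11 - (-2)·-0.8333 - (-1)·0.0000) / (7) = 1.3333
  z = (-12 - (-4)·-0.8333 - (-2)·1.3333) / (10) = -1.2667
Iteration 2:
  x = (5 - (1)·1.3333 - (-1)·-1.2667) / (-6) = -0.4000
  y = (11 - (-2)·-0.4000 - (-1)·-1.2667) / (7) = 1.2762
  z = (-12 - (-4)·-0.4000 - (-2)·1.2762) / (10) = -1.1048
Change: (0.4333, -0.0571, 0.1619) → max |·| = 0.4333

0.4333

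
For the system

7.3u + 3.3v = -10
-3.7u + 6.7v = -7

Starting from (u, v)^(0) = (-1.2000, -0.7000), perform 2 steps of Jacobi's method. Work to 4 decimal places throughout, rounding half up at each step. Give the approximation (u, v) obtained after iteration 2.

(-0.5980, -1.6265)

Iteration 1:
  u = (-10 - (3.3)·-0.7000) / (7.3) = -1.0534
  v = (-7 - (-3.7)·-1.2000) / (6.7) = -1.7075
Iteration 2:
  u = (-10 - (3.3)·-1.7075) / (7.3) = -0.5980
  v = (-7 - (-3.7)·-1.0534) / (6.7) = -1.6265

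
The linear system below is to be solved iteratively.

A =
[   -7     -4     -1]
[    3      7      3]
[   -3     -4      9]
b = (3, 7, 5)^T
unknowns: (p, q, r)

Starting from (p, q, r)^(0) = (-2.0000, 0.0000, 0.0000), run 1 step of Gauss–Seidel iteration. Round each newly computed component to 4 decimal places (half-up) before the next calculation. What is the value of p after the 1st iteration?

-0.4286

Iteration 1:
  p = (3 - (-4)·0.0000 - (-1)·0.0000) / (-7) = -0.4286
  q = (7 - (3)·-0.4286 - (3)·0.0000) / (7) = 1.1837
  r = (5 - (-3)·-0.4286 - (-4)·1.1837) / (9) = 0.9388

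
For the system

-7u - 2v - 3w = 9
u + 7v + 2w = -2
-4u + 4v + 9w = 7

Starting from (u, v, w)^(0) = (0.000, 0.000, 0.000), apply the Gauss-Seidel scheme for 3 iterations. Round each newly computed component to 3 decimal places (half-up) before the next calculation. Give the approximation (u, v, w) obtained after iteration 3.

Iteration 1:
  u = (9 - (-2)·0.000 - (-3)·0.000) / (-7) = -1.286
  v = (-2 - (1)·-1.286 - (2)·0.000) / (7) = -0.102
  w = (7 - (-4)·-1.286 - (4)·-0.102) / (9) = 0.252
Iteration 2:
  u = (9 - (-2)·-0.102 - (-3)·0.252) / (-7) = -1.365
  v = (-2 - (1)·-1.365 - (2)·0.252) / (7) = -0.163
  w = (7 - (-4)·-1.365 - (4)·-0.163) / (9) = 0.244
Iteration 3:
  u = (9 - (-2)·-0.163 - (-3)·0.244) / (-7) = -1.344
  v = (-2 - (1)·-1.344 - (2)·0.244) / (7) = -0.163
  w = (7 - (-4)·-1.344 - (4)·-0.163) / (9) = 0.253

(-1.344, -0.163, 0.253)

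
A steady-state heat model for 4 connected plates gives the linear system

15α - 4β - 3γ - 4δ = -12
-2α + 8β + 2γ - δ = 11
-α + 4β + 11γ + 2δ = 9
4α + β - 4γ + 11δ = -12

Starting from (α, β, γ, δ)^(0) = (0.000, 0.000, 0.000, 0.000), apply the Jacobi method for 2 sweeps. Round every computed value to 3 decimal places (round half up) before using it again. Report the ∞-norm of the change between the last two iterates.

Iteration 1:
  α = (-12 - (-4)·0.000 - (-3)·0.000 - (-4)·0.000) / (15) = -0.800
  β = (11 - (-2)·0.000 - (2)·0.000 - (-1)·0.000) / (8) = 1.375
  γ = (9 - (-1)·0.000 - (4)·0.000 - (2)·0.000) / (11) = 0.818
  δ = (-12 - (4)·0.000 - (1)·0.000 - (-4)·0.000) / (11) = -1.091
Iteration 2:
  α = (-12 - (-4)·1.375 - (-3)·0.818 - (-4)·-1.091) / (15) = -0.561
  β = (11 - (-2)·-0.800 - (2)·0.818 - (-1)·-1.091) / (8) = 0.834
  γ = (9 - (-1)·-0.800 - (4)·1.375 - (2)·-1.091) / (11) = 0.444
  δ = (-12 - (4)·-0.800 - (1)·1.375 - (-4)·0.818) / (11) = -0.628
Change: (0.239, -0.541, -0.374, 0.463) → max |·| = 0.541

0.541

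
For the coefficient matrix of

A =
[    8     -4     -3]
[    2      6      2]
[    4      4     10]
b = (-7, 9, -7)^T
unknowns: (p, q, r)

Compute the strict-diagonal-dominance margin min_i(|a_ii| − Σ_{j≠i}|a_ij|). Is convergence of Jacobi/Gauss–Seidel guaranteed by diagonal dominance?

1

row 1: |8| − (4+3) = 1
row 2: |6| − (2+2) = 2
row 3: |10| − (4+4) = 2
minimum over rows = 1 → strictly diagonally dominant (convergence guaranteed)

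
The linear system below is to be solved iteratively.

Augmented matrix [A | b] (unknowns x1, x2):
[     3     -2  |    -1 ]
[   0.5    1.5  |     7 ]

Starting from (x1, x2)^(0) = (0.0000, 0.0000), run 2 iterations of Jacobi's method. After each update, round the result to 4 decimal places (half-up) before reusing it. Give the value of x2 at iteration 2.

Iteration 1:
  x1 = (-1 - (-2)·0.0000) / (3) = -0.3333
  x2 = (7 - (0.5)·0.0000) / (1.5) = 4.6667
Iteration 2:
  x1 = (-1 - (-2)·4.6667) / (3) = 2.7778
  x2 = (7 - (0.5)·-0.3333) / (1.5) = 4.7778

4.7778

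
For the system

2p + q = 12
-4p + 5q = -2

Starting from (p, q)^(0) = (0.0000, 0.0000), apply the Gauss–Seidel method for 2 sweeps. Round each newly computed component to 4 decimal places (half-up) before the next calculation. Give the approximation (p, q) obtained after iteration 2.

(3.8000, 2.6400)

Iteration 1:
  p = (12 - (1)·0.0000) / (2) = 6.0000
  q = (-2 - (-4)·6.0000) / (5) = 4.4000
Iteration 2:
  p = (12 - (1)·4.4000) / (2) = 3.8000
  q = (-2 - (-4)·3.8000) / (5) = 2.6400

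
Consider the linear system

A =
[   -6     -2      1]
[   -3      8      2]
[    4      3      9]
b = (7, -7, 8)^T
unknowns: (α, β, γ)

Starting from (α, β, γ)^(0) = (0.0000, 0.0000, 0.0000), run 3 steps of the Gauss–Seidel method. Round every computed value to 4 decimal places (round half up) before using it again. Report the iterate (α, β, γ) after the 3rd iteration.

Iteration 1:
  α = (7 - (-2)·0.0000 - (1)·0.0000) / (-6) = -1.1667
  β = (-7 - (-3)·-1.1667 - (2)·0.0000) / (8) = -1.3125
  γ = (8 - (4)·-1.1667 - (3)·-1.3125) / (9) = 1.8449
Iteration 2:
  α = (7 - (-2)·-1.3125 - (1)·1.8449) / (-6) = -0.4217
  β = (-7 - (-3)·-0.4217 - (2)·1.8449) / (8) = -1.4944
  γ = (8 - (4)·-0.4217 - (3)·-1.4944) / (9) = 1.5744
Iteration 3:
  α = (7 - (-2)·-1.4944 - (1)·1.5744) / (-6) = -0.4061
  β = (-7 - (-3)·-0.4061 - (2)·1.5744) / (8) = -1.4209
  γ = (8 - (4)·-0.4061 - (3)·-1.4209) / (9) = 1.5430

(-0.4061, -1.4209, 1.5430)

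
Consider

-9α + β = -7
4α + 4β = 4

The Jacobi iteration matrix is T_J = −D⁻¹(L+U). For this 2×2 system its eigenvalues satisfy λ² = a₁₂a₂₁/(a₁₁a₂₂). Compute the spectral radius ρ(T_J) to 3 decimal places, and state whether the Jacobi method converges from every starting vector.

a₁₂a₂₁/(a₁₁a₂₂) = (1)·(4) / ((-9)·(4)) = -0.111111
ρ = √|-0.111111| = √0.111111 = 0.333
ρ < 1, so Jacobi converges

0.333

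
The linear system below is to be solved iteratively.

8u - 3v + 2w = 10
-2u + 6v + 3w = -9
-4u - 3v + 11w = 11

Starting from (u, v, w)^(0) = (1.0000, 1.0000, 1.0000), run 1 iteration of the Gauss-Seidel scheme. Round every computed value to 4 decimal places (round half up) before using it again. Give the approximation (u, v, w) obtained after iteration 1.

Iteration 1:
  u = (10 - (-3)·1.0000 - (2)·1.0000) / (8) = 1.3750
  v = (-9 - (-2)·1.3750 - (3)·1.0000) / (6) = -1.5417
  w = (11 - (-4)·1.3750 - (-3)·-1.5417) / (11) = 1.0795

(1.3750, -1.5417, 1.0795)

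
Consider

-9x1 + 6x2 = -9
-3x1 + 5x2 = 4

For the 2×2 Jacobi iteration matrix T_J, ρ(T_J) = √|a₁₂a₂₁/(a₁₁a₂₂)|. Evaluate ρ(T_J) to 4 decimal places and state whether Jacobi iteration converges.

0.6325

a₁₂a₂₁/(a₁₁a₂₂) = (6)·(-3) / ((-9)·(5)) = 0.400000
ρ = √|0.400000| = √0.400000 = 0.6325
ρ < 1, so Jacobi converges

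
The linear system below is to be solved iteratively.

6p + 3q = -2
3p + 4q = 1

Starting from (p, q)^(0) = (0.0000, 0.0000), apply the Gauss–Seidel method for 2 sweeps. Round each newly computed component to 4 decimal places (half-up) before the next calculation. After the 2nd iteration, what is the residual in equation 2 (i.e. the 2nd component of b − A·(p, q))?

-0.0001

Iteration 1:
  p = (-2 - (3)·0.0000) / (6) = -0.3333
  q = (1 - (3)·-0.3333) / (4) = 0.5000
Iteration 2:
  p = (-2 - (3)·0.5000) / (6) = -0.5833
  q = (1 - (3)·-0.5833) / (4) = 0.6875
Residual b − A·x = (-0.5627, -0.0001)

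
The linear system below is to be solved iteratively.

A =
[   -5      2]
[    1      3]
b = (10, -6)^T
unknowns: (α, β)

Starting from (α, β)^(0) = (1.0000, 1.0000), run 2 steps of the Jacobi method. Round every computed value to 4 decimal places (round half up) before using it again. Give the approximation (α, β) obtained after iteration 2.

(-2.9333, -1.4667)

Iteration 1:
  α = (10 - (2)·1.0000) / (-5) = -1.6000
  β = (-6 - (1)·1.0000) / (3) = -2.3333
Iteration 2:
  α = (10 - (2)·-2.3333) / (-5) = -2.9333
  β = (-6 - (1)·-1.6000) / (3) = -1.4667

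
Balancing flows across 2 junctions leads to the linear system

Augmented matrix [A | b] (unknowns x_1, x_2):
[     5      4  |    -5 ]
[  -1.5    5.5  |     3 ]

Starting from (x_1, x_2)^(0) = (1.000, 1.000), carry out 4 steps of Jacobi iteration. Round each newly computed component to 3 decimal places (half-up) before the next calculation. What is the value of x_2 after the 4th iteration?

0.261

Iteration 1:
  x_1 = (-5 - (4)·1.000) / (5) = -1.800
  x_2 = (3 - (-1.5)·1.000) / (5.5) = 0.818
Iteration 2:
  x_1 = (-5 - (4)·0.818) / (5) = -1.654
  x_2 = (3 - (-1.5)·-1.800) / (5.5) = 0.055
Iteration 3:
  x_1 = (-5 - (4)·0.055) / (5) = -1.044
  x_2 = (3 - (-1.5)·-1.654) / (5.5) = 0.094
Iteration 4:
  x_1 = (-5 - (4)·0.094) / (5) = -1.075
  x_2 = (3 - (-1.5)·-1.044) / (5.5) = 0.261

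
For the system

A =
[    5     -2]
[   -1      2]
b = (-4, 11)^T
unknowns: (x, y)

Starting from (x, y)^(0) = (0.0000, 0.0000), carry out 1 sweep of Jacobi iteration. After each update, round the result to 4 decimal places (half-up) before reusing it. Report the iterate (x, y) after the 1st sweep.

Iteration 1:
  x = (-4 - (-2)·0.0000) / (5) = -0.8000
  y = (11 - (-1)·0.0000) / (2) = 5.5000

(-0.8000, 5.5000)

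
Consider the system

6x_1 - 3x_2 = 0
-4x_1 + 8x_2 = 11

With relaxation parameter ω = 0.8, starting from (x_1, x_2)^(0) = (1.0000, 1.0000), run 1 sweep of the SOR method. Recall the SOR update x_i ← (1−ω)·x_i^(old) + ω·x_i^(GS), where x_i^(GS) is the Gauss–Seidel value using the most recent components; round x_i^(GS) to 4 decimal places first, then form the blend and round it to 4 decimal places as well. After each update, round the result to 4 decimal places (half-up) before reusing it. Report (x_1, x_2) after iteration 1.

Iteration 1:
  x_1: GS value = (0 - (-3)·1.0000) / (6) = 0.5000;  x_1 ← (1−ω)·1.0000 + ω·0.5000 = 0.6000
  x_2: GS value = (11 - (-4)·0.6000) / (8) = 1.6750;  x_2 ← (1−ω)·1.0000 + ω·1.6750 = 1.5400

(0.6000, 1.5400)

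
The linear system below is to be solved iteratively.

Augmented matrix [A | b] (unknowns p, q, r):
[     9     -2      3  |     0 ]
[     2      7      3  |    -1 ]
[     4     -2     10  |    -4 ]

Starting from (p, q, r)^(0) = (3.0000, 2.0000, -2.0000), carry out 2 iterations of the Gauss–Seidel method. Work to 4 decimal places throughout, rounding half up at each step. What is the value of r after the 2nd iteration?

-0.5199

Iteration 1:
  p = (0 - (-2)·2.0000 - (3)·-2.0000) / (9) = 1.1111
  q = (-1 - (2)·1.1111 - (3)·-2.0000) / (7) = 0.3968
  r = (-4 - (4)·1.1111 - (-2)·0.3968) / (10) = -0.7651
Iteration 2:
  p = (0 - (-2)·0.3968 - (3)·-0.7651) / (9) = 0.3432
  q = (-1 - (2)·0.3432 - (3)·-0.7651) / (7) = 0.0870
  r = (-4 - (4)·0.3432 - (-2)·0.0870) / (10) = -0.5199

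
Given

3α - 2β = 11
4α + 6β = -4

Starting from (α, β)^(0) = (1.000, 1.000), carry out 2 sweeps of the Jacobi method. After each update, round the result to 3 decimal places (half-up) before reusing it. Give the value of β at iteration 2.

Iteration 1:
  α = (11 - (-2)·1.000) / (3) = 4.333
  β = (-4 - (4)·1.000) / (6) = -1.333
Iteration 2:
  α = (11 - (-2)·-1.333) / (3) = 2.778
  β = (-4 - (4)·4.333) / (6) = -3.555

-3.555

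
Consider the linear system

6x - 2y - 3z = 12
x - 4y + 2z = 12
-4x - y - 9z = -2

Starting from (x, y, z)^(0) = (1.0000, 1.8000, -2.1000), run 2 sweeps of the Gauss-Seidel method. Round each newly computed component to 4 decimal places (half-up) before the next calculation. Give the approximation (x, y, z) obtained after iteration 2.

(0.7493, -2.8425, 0.2050)

Iteration 1:
  x = (12 - (-2)·1.8000 - (-3)·-2.1000) / (6) = 1.5500
  y = (12 - (1)·1.5500 - (2)·-2.1000) / (-4) = -3.6625
  z = (-2 - (-4)·1.5500 - (-1)·-3.6625) / (-9) = -0.0597
Iteration 2:
  x = (12 - (-2)·-3.6625 - (-3)·-0.0597) / (6) = 0.7493
  y = (12 - (1)·0.7493 - (2)·-0.0597) / (-4) = -2.8425
  z = (-2 - (-4)·0.7493 - (-1)·-2.8425) / (-9) = 0.2050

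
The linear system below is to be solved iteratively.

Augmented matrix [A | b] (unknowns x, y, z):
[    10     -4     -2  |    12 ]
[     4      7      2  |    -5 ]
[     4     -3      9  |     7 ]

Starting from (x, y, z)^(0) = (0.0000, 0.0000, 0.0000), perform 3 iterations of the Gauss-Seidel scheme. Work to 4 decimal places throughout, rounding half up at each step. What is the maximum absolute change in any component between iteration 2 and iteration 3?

Iteration 1:
  x = (12 - (-4)·0.0000 - (-2)·0.0000) / (10) = 1.2000
  y = (-5 - (4)·1.2000 - (2)·0.0000) / (7) = -1.4000
  z = (7 - (4)·1.2000 - (-3)·-1.4000) / (9) = -0.2222
Iteration 2:
  x = (12 - (-4)·-1.4000 - (-2)·-0.2222) / (10) = 0.5956
  y = (-5 - (4)·0.5956 - (2)·-0.2222) / (7) = -0.9911
  z = (7 - (4)·0.5956 - (-3)·-0.9911) / (9) = 0.1827
Iteration 3:
  x = (12 - (-4)·-0.9911 - (-2)·0.1827) / (10) = 0.8401
  y = (-5 - (4)·0.8401 - (2)·0.1827) / (7) = -1.2465
  z = (7 - (4)·0.8401 - (-3)·-1.2465) / (9) = -0.0111
Change: (0.2445, -0.2554, -0.1938) → max |·| = 0.2554

0.2554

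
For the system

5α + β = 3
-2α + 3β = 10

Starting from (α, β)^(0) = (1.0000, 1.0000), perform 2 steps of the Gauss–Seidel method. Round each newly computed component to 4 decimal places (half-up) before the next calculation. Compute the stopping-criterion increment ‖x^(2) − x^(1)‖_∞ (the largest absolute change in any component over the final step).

0.5200

Iteration 1:
  α = (3 - (1)·1.0000) / (5) = 0.4000
  β = (10 - (-2)·0.4000) / (3) = 3.6000
Iteration 2:
  α = (3 - (1)·3.6000) / (5) = -0.1200
  β = (10 - (-2)·-0.1200) / (3) = 3.2533
Change: (-0.5200, -0.3467) → max |·| = 0.5200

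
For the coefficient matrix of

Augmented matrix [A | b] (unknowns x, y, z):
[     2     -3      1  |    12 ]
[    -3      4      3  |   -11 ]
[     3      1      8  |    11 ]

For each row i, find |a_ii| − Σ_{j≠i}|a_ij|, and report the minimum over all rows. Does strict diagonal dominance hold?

-2

row 1: |2| − (3+1) = -2
row 2: |4| − (3+3) = -2
row 3: |8| − (3+1) = 4
minimum over rows = -2 → not strictly diagonally dominant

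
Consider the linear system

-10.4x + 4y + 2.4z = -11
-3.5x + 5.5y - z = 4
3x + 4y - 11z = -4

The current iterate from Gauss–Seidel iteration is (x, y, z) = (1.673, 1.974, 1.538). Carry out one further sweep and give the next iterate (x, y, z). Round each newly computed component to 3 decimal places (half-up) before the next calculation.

One sweep:
  x = (-11 - (4)·1.974 - (2.4)·1.538) / (-10.4) = 2.172
  y = (4 - (-3.5)·2.172 - (-1)·1.538) / (5.5) = 2.389
  z = (-4 - (3)·2.172 - (4)·2.389) / (-11) = 1.825

(2.172, 2.389, 1.825)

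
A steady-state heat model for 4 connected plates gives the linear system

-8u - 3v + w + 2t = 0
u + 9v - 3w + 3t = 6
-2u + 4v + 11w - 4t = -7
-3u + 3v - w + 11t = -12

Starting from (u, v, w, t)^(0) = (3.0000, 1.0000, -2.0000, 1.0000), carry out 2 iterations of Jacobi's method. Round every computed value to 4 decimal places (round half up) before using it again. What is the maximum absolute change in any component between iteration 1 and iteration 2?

Iteration 1:
  u = (0 - (-3)·1.0000 - (1)·-2.0000 - (2)·1.0000) / (-8) = -0.3750
  v = (6 - (1)·3.0000 - (-3)·-2.0000 - (3)·1.0000) / (9) = -0.6667
  w = (-7 - (-2)·3.0000 - (4)·1.0000 - (-4)·1.0000) / (11) = -0.0909
  t = (-12 - (-3)·3.0000 - (3)·1.0000 - (-1)·-2.0000) / (11) = -0.7273
Iteration 2:
  u = (0 - (-3)·-0.6667 - (1)·-0.0909 - (2)·-0.7273) / (-8) = 0.0568
  v = (6 - (1)·-0.3750 - (-3)·-0.0909 - (3)·-0.7273) / (9) = 0.9205
  w = (-7 - (-2)·-0.3750 - (4)·-0.6667 - (-4)·-0.7273) / (11) = -0.7266
  t = (-12 - (-3)·-0.3750 - (3)·-0.6667 - (-1)·-0.0909) / (11) = -1.0196
Change: (0.4318, 1.5872, -0.6357, -0.2923) → max |·| = 1.5872

1.5872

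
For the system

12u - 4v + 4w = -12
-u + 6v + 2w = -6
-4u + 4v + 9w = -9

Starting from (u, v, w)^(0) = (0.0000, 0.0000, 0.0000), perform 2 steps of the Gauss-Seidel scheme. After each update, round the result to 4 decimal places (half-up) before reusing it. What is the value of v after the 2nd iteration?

Iteration 1:
  u = (-12 - (-4)·0.0000 - (4)·0.0000) / (12) = -1.0000
  v = (-6 - (-1)·-1.0000 - (2)·0.0000) / (6) = -1.1667
  w = (-9 - (-4)·-1.0000 - (4)·-1.1667) / (9) = -0.9259
Iteration 2:
  u = (-12 - (-4)·-1.1667 - (4)·-0.9259) / (12) = -1.0803
  v = (-6 - (-1)·-1.0803 - (2)·-0.9259) / (6) = -0.8714
  w = (-9 - (-4)·-1.0803 - (4)·-0.8714) / (9) = -1.0928

-0.8714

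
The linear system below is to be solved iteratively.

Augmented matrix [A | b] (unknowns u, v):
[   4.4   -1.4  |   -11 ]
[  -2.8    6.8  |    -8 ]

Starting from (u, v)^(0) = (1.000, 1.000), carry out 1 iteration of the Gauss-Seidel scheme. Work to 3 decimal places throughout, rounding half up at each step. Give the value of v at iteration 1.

Iteration 1:
  u = (-11 - (-1.4)·1.000) / (4.4) = -2.182
  v = (-8 - (-2.8)·-2.182) / (6.8) = -2.075

-2.075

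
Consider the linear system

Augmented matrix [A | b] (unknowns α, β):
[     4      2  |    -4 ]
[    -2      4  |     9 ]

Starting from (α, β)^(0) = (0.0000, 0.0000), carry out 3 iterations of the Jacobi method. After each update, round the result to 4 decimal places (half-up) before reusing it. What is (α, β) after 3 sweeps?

Iteration 1:
  α = (-4 - (2)·0.0000) / (4) = -1.0000
  β = (9 - (-2)·0.0000) / (4) = 2.2500
Iteration 2:
  α = (-4 - (2)·2.2500) / (4) = -2.1250
  β = (9 - (-2)·-1.0000) / (4) = 1.7500
Iteration 3:
  α = (-4 - (2)·1.7500) / (4) = -1.8750
  β = (9 - (-2)·-2.1250) / (4) = 1.1875

(-1.8750, 1.1875)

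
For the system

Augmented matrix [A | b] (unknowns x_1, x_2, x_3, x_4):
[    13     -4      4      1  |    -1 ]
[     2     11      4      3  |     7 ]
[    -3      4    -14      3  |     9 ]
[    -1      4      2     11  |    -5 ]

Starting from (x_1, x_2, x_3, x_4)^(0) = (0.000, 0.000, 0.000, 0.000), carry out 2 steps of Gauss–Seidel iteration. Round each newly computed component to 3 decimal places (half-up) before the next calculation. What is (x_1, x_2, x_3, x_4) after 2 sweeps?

(0.306, 0.910, -0.581, -0.652)

Iteration 1:
  x_1 = (-1 - (-4)·0.000 - (4)·0.000 - (1)·0.000) / (13) = -0.077
  x_2 = (7 - (2)·-0.077 - (4)·0.000 - (3)·0.000) / (11) = 0.650
  x_3 = (9 - (-3)·-0.077 - (4)·0.650 - (3)·0.000) / (-14) = -0.441
  x_4 = (-5 - (-1)·-0.077 - (4)·0.650 - (2)·-0.441) / (11) = -0.618
Iteration 2:
  x_1 = (-1 - (-4)·0.650 - (4)·-0.441 - (1)·-0.618) / (13) = 0.306
  x_2 = (7 - (2)·0.306 - (4)·-0.441 - (3)·-0.618) / (11) = 0.910
  x_3 = (9 - (-3)·0.306 - (4)·0.910 - (3)·-0.618) / (-14) = -0.581
  x_4 = (-5 - (-1)·0.306 - (4)·0.910 - (2)·-0.581) / (11) = -0.652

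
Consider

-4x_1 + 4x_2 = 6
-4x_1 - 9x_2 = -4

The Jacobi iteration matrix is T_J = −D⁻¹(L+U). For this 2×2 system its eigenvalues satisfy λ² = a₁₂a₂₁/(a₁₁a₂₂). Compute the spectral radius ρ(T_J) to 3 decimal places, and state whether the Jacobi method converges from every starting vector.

a₁₂a₂₁/(a₁₁a₂₂) = (4)·(-4) / ((-4)·(-9)) = -0.444444
ρ = √|-0.444444| = √0.444444 = 0.667
ρ < 1, so Jacobi converges

0.667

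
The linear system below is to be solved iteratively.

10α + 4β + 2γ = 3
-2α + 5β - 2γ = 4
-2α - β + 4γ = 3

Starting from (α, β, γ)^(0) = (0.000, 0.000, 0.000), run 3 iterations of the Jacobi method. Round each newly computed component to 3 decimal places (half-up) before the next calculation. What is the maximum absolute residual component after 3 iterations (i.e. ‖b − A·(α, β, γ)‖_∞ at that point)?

0.736

Iteration 1:
  α = (3 - (4)·0.000 - (2)·0.000) / (10) = 0.300
  β = (4 - (-2)·0.000 - (-2)·0.000) / (5) = 0.800
  γ = (3 - (-2)·0.000 - (-1)·0.000) / (4) = 0.750
Iteration 2:
  α = (3 - (4)·0.800 - (2)·0.750) / (10) = -0.170
  β = (4 - (-2)·0.300 - (-2)·0.750) / (5) = 1.220
  γ = (3 - (-2)·0.300 - (-1)·0.800) / (4) = 1.100
Iteration 3:
  α = (3 - (4)·1.220 - (2)·1.100) / (10) = -0.408
  β = (4 - (-2)·-0.170 - (-2)·1.100) / (5) = 1.172
  γ = (3 - (-2)·-0.170 - (-1)·1.220) / (4) = 0.970
Residual b − A·x = (0.452, -0.736, -0.524); ∞-norm = 0.736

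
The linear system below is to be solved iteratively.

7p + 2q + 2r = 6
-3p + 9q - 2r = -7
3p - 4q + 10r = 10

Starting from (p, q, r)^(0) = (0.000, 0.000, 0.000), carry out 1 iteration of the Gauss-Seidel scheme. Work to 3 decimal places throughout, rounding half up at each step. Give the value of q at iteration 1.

Iteration 1:
  p = (6 - (2)·0.000 - (2)·0.000) / (7) = 0.857
  q = (-7 - (-3)·0.857 - (-2)·0.000) / (9) = -0.492
  r = (10 - (3)·0.857 - (-4)·-0.492) / (10) = 0.546

-0.492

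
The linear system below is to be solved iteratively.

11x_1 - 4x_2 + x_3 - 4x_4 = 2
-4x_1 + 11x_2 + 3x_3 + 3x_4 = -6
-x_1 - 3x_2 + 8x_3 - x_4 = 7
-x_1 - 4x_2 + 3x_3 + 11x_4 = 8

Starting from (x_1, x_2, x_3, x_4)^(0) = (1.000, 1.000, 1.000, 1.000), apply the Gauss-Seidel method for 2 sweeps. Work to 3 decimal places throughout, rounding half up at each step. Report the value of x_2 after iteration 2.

Iteration 1:
  x_1 = (2 - (-4)·1.000 - (1)·1.000 - (-4)·1.000) / (11) = 0.818
  x_2 = (-6 - (-4)·0.818 - (3)·1.000 - (3)·1.000) / (11) = -0.793
  x_3 = (7 - (-1)·0.818 - (-3)·-0.793 - (-1)·1.000) / (8) = 0.805
  x_4 = (8 - (-1)·0.818 - (-4)·-0.793 - (3)·0.805) / (11) = 0.294
Iteration 2:
  x_1 = (2 - (-4)·-0.793 - (1)·0.805 - (-4)·0.294) / (11) = -0.073
  x_2 = (-6 - (-4)·-0.073 - (3)·0.805 - (3)·0.294) / (11) = -0.872
  x_3 = (7 - (-1)·-0.073 - (-3)·-0.872 - (-1)·0.294) / (8) = 0.576
  x_4 = (8 - (-1)·-0.073 - (-4)·-0.872 - (3)·0.576) / (11) = 0.246

-0.872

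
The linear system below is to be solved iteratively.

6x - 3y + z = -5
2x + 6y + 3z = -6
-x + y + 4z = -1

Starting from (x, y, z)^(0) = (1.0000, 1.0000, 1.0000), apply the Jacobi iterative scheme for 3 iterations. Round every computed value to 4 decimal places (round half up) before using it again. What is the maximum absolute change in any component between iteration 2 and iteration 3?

Iteration 1:
  x = (-5 - (-3)·1.0000 - (1)·1.0000) / (6) = -0.5000
  y = (-6 - (2)·1.0000 - (3)·1.0000) / (6) = -1.8333
  z = (-1 - (-1)·1.0000 - (1)·1.0000) / (4) = -0.2500
Iteration 2:
  x = (-5 - (-3)·-1.8333 - (1)·-0.2500) / (6) = -1.7083
  y = (-6 - (2)·-0.5000 - (3)·-0.2500) / (6) = -0.7083
  z = (-1 - (-1)·-0.5000 - (1)·-1.8333) / (4) = 0.0833
Iteration 3:
  x = (-5 - (-3)·-0.7083 - (1)·0.0833) / (6) = -1.2014
  y = (-6 - (2)·-1.7083 - (3)·0.0833) / (6) = -0.4722
  z = (-1 - (-1)·-1.7083 - (1)·-0.7083) / (4) = -0.5000
Change: (0.5069, 0.2361, -0.5833) → max |·| = 0.5833

0.5833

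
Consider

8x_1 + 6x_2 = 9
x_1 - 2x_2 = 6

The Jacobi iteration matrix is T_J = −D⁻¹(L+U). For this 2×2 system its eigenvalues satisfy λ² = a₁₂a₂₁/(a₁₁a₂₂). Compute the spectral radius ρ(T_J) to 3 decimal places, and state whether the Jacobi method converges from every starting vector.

0.612

a₁₂a₂₁/(a₁₁a₂₂) = (6)·(1) / ((8)·(-2)) = -0.375000
ρ = √|-0.375000| = √0.375000 = 0.612
ρ < 1, so Jacobi converges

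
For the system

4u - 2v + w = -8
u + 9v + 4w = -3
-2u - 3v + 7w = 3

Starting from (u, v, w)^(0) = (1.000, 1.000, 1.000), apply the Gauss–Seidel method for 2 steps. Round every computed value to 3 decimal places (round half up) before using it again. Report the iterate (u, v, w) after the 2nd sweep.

(-2.211, 0.055, -0.180)

Iteration 1:
  u = (-8 - (-2)·1.000 - (1)·1.000) / (4) = -1.750
  v = (-3 - (1)·-1.750 - (4)·1.000) / (9) = -0.583
  w = (3 - (-2)·-1.750 - (-3)·-0.583) / (7) = -0.321
Iteration 2:
  u = (-8 - (-2)·-0.583 - (1)·-0.321) / (4) = -2.211
  v = (-3 - (1)·-2.211 - (4)·-0.321) / (9) = 0.055
  w = (3 - (-2)·-2.211 - (-3)·0.055) / (7) = -0.180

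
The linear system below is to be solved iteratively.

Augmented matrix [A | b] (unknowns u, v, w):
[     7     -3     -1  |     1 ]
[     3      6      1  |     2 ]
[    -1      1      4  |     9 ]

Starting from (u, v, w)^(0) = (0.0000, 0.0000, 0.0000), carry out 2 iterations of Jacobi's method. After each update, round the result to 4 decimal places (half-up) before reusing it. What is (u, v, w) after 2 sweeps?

Iteration 1:
  u = (1 - (-3)·0.0000 - (-1)·0.0000) / (7) = 0.1429
  v = (2 - (3)·0.0000 - (1)·0.0000) / (6) = 0.3333
  w = (9 - (-1)·0.0000 - (1)·0.0000) / (4) = 2.2500
Iteration 2:
  u = (1 - (-3)·0.3333 - (-1)·2.2500) / (7) = 0.6071
  v = (2 - (3)·0.1429 - (1)·2.2500) / (6) = -0.1131
  w = (9 - (-1)·0.1429 - (1)·0.3333) / (4) = 2.2024

(0.6071, -0.1131, 2.2024)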